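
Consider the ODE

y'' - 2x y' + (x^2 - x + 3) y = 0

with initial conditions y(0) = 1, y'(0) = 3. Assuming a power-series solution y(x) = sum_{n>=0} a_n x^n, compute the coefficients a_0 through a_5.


Ansatz: y(x) = sum_{n>=0} a_n x^n, so y'(x) = sum_{n>=1} n a_n x^(n-1) and y''(x) = sum_{n>=2} n(n-1) a_n x^(n-2).
Substitute into P(x) y'' + Q(x) y' + R(x) y = 0 with P(x) = 1, Q(x) = -2x, R(x) = x^2 - x + 3, and match powers of x.
Initial conditions: a_0 = 1, a_1 = 3.
Setting the coefficient of each power of x to zero and solving order by order (substituting the coefficients already found):
  x^0: 2 a_2 + 3 a_0 = 0  ->  2 a_2 = -3 a_0 = -3  ->  a_2 = -3/2
  x^1: 6 a_3 + a_1 - a_0 = 0  ->  6 a_3 = -a_1 + a_0 = -2  ->  a_3 = -1/3
  x^2: 12 a_4 - a_2 - a_1 + a_0 = 0  ->  12 a_4 = a_2 + a_1 - a_0 = 1/2  ->  a_4 = 1/24
  x^3: 20 a_5 - 3 a_3 - a_2 + a_1 = 0  ->  20 a_5 = 3 a_3 + a_2 - a_1 = -11/2  ->  a_5 = -11/40
Truncated series: y(x) = 1 + 3 x - (3/2) x^2 - (1/3) x^3 + (1/24) x^4 - (11/40) x^5 + O(x^6).

a_0 = 1; a_1 = 3; a_2 = -3/2; a_3 = -1/3; a_4 = 1/24; a_5 = -11/40


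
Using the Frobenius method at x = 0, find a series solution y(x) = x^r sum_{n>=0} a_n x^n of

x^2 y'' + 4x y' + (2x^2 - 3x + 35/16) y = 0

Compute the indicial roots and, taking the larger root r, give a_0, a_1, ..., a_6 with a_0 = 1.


Write in Frobenius form y'' + (p(x)/x) y' + (q(x)/x^2) y = 0:
  p(x) = 4,  q(x) = 2x^2 - 3x + 35/16.
Indicial equation: r(r-1) + (4) r + (35/16) = 0 -> roots r_1 = -5/4, r_2 = -7/4.
Take r = r_1 = -5/4. Let y(x) = x^r sum_{n>=0} a_n x^n with a_0 = 1.
Substitute y = x^r sum a_n x^n and match x^{r+n}. The recurrence is
  D(n) a_n - 3 a_{n-1} + 2 a_{n-2} = 0,  where D(n) = (r+n)(r+n-1) + (4)(r+n) + (35/16).
  a_n = [3 a_{n-1} - 2 a_{n-2}] / D(n).
Since the indicial polynomial factors as (r - r_1)(r - r_2), D(n) = (r_1 + n - r_1)(r_1 + n - r_2) = n(n + 1/2).
Evaluating step by step (a_0 = 1):
  n = 1: D(1) = 1(1 + 1/2) = 3/2; numerator = 3(1) = 3; a_1 = (3)/(3/2) = 2
  n = 2: D(2) = 2(2 + 1/2) = 5; numerator = 3(2) - 2(1) = 4; a_2 = (4)/(5) = 4/5
  n = 3: D(3) = 3(3 + 1/2) = 21/2; numerator = 3(4/5) - 2(2) = -8/5; a_3 = (-8/5)/(21/2) = -16/105
  n = 4: D(4) = 4(4 + 1/2) = 18; numerator = 3(-16/105) - 2(4/5) = -72/35; a_4 = (-72/35)/(18) = -4/35
  n = 5: D(5) = 5(5 + 1/2) = 55/2; numerator = 3(-4/35) - 2(-16/105) = -4/105; a_5 = (-4/105)/(55/2) = -8/5775
  n = 6: D(6) = 6(6 + 1/2) = 39; numerator = 3(-8/5775) - 2(-4/35) = 432/1925; a_6 = (432/1925)/(39) = 144/25025

r = -5/4; a_0 = 1; a_1 = 2; a_2 = 4/5; a_3 = -16/105; a_4 = -4/35; a_5 = -8/5775; a_6 = 144/25025


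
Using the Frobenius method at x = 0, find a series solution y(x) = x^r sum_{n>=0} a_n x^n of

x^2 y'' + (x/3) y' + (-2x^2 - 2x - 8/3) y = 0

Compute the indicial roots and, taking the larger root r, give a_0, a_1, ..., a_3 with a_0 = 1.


Write in Frobenius form y'' + (p(x)/x) y' + (q(x)/x^2) y = 0:
  p(x) = 1/3,  q(x) = -2x^2 - 2x - 8/3.
Indicial equation: r(r-1) + (1/3) r + (-8/3) = 0 -> roots r_1 = 2, r_2 = -4/3.
Take r = r_1 = 2. Let y(x) = x^r sum_{n>=0} a_n x^n with a_0 = 1.
Substitute y = x^r sum a_n x^n and match x^{r+n}. The recurrence is
  D(n) a_n - 2 a_{n-1} - 2 a_{n-2} = 0,  where D(n) = (r+n)(r+n-1) + (1/3)(r+n) + (-8/3).
  a_n = [2 a_{n-1} + 2 a_{n-2}] / D(n).
Since the indicial polynomial factors as (r - r_1)(r - r_2), D(n) = (r_1 + n - r_1)(r_1 + n - r_2) = n(n + 10/3).
Evaluating step by step (a_0 = 1):
  n = 1: D(1) = 1(1 + 10/3) = 13/3; numerator = 2(1) = 2; a_1 = (2)/(13/3) = 6/13
  n = 2: D(2) = 2(2 + 10/3) = 32/3; numerator = 2(6/13) + 2(1) = 38/13; a_2 = (38/13)/(32/3) = 57/208
  n = 3: D(3) = 3(3 + 10/3) = 19; numerator = 2(57/208) + 2(6/13) = 153/104; a_3 = (153/104)/(19) = 153/1976

r = 2; a_0 = 1; a_1 = 6/13; a_2 = 57/208; a_3 = 153/1976


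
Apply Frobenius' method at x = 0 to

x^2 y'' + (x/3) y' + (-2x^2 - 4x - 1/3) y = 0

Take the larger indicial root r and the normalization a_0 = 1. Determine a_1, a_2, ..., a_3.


Write in Frobenius form y'' + (p(x)/x) y' + (q(x)/x^2) y = 0:
  p(x) = 1/3,  q(x) = -2x^2 - 4x - 1/3.
Indicial equation: r(r-1) + (1/3) r + (-1/3) = 0 -> roots r_1 = 1, r_2 = -1/3.
Take r = r_1 = 1. Let y(x) = x^r sum_{n>=0} a_n x^n with a_0 = 1.
Substitute y = x^r sum a_n x^n and match x^{r+n}. The recurrence is
  D(n) a_n - 4 a_{n-1} - 2 a_{n-2} = 0,  where D(n) = (r+n)(r+n-1) + (1/3)(r+n) + (-1/3).
  a_n = [4 a_{n-1} + 2 a_{n-2}] / D(n).
Since the indicial polynomial factors as (r - r_1)(r - r_2), D(n) = (r_1 + n - r_1)(r_1 + n - r_2) = n(n + 4/3).
Evaluating step by step (a_0 = 1):
  n = 1: D(1) = 1(1 + 4/3) = 7/3; numerator = 4(1) = 4; a_1 = (4)/(7/3) = 12/7
  n = 2: D(2) = 2(2 + 4/3) = 20/3; numerator = 4(12/7) + 2(1) = 62/7; a_2 = (62/7)/(20/3) = 93/70
  n = 3: D(3) = 3(3 + 4/3) = 13; numerator = 4(93/70) + 2(12/7) = 306/35; a_3 = (306/35)/(13) = 306/455

r = 1; a_0 = 1; a_1 = 12/7; a_2 = 93/70; a_3 = 306/455


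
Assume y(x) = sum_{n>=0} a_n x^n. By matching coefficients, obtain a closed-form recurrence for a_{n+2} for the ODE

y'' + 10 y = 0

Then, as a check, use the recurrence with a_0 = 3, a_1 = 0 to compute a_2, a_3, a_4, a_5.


Substitute y = sum_n a_n x^n into y'' + (const) y = 0.
y''(x) = sum_{n>=0} (n+2)(n+1) a_{n+2} x^n.
The ODE becomes sum_n [(n+2)(n+1) a_{n+2} + 10 a_n] x^n = 0.
Setting each coefficient to zero gives the recurrence:
  (n+2)(n+1) a_{n+2} + 10 a_n = 0,
  a_{n+2} = -10 / ((n+1)(n+2)) a_n.

Check with a_0 = 3, a_1 = 0 (apply the recurrence for n = 0, 1, 2, 3): a_0 = 3, a_1 = 0, a_2 = -15, a_3 = 0, a_4 = 25/2, a_5 = 0.

a_{n+2} = -10/((n+1)(n+2)) * a_n; check: a_0 = 3, a_1 = 0, a_2 = -15, a_3 = 0, a_4 = 25/2, a_5 = 0


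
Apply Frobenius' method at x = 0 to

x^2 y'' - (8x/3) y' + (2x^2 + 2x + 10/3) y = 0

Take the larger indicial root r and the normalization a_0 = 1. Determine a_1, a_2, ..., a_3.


Write in Frobenius form y'' + (p(x)/x) y' + (q(x)/x^2) y = 0:
  p(x) = -8/3,  q(x) = 2x^2 + 2x + 10/3.
Indicial equation: r(r-1) + (-8/3) r + (10/3) = 0 -> roots r_1 = 2, r_2 = 5/3.
Take r = r_1 = 2. Let y(x) = x^r sum_{n>=0} a_n x^n with a_0 = 1.
Substitute y = x^r sum a_n x^n and match x^{r+n}. The recurrence is
  D(n) a_n + 2 a_{n-1} + 2 a_{n-2} = 0,  where D(n) = (r+n)(r+n-1) + (-8/3)(r+n) + (10/3).
  a_n = [-2 a_{n-1} - 2 a_{n-2}] / D(n).
Since the indicial polynomial factors as (r - r_1)(r - r_2), D(n) = (r_1 + n - r_1)(r_1 + n - r_2) = n(n + 1/3).
Evaluating step by step (a_0 = 1):
  n = 1: D(1) = 1(1 + 1/3) = 4/3; numerator = -2(1) = -2; a_1 = (-2)/(4/3) = -3/2
  n = 2: D(2) = 2(2 + 1/3) = 14/3; numerator = -2(-3/2) - 2(1) = 1; a_2 = (1)/(14/3) = 3/14
  n = 3: D(3) = 3(3 + 1/3) = 10; numerator = -2(3/14) - 2(-3/2) = 18/7; a_3 = (18/7)/(10) = 9/35

r = 2; a_0 = 1; a_1 = -3/2; a_2 = 3/14; a_3 = 9/35


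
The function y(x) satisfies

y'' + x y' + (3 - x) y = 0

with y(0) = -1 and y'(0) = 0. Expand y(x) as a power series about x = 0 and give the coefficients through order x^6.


Ansatz: y(x) = sum_{n>=0} a_n x^n, so y'(x) = sum_{n>=1} n a_n x^(n-1) and y''(x) = sum_{n>=2} n(n-1) a_n x^(n-2).
Substitute into P(x) y'' + Q(x) y' + R(x) y = 0 with P(x) = 1, Q(x) = x, R(x) = 3 - x, and match powers of x.
Initial conditions: a_0 = -1, a_1 = 0.
Setting the coefficient of each power of x to zero and solving order by order (substituting the coefficients already found):
  x^0: 2 a_2 + 3 a_0 = 0  ->  2 a_2 = -3 a_0 = 3  ->  a_2 = 3/2
  x^1: 6 a_3 + 4 a_1 - a_0 = 0  ->  6 a_3 = -4 a_1 + a_0 = -1  ->  a_3 = -1/6
  x^2: 12 a_4 + 5 a_2 - a_1 = 0  ->  12 a_4 = -5 a_2 + a_1 = -15/2  ->  a_4 = -5/8
  x^3: 20 a_5 + 6 a_3 - a_2 = 0  ->  20 a_5 = -6 a_3 + a_2 = 5/2  ->  a_5 = 1/8
  x^4: 30 a_6 + 7 a_4 - a_3 = 0  ->  30 a_6 = -7 a_4 + a_3 = 101/24  ->  a_6 = 101/720
Truncated series: y(x) = -1 + (3/2) x^2 - (1/6) x^3 - (5/8) x^4 + (1/8) x^5 + (101/720) x^6 + O(x^7).

a_0 = -1; a_1 = 0; a_2 = 3/2; a_3 = -1/6; a_4 = -5/8; a_5 = 1/8; a_6 = 101/720


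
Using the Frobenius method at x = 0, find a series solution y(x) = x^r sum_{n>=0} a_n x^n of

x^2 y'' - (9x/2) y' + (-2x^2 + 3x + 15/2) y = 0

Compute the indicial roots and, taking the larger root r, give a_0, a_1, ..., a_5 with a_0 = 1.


Write in Frobenius form y'' + (p(x)/x) y' + (q(x)/x^2) y = 0:
  p(x) = -9/2,  q(x) = -2x^2 + 3x + 15/2.
Indicial equation: r(r-1) + (-9/2) r + (15/2) = 0 -> roots r_1 = 3, r_2 = 5/2.
Take r = r_1 = 3. Let y(x) = x^r sum_{n>=0} a_n x^n with a_0 = 1.
Substitute y = x^r sum a_n x^n and match x^{r+n}. The recurrence is
  D(n) a_n + 3 a_{n-1} - 2 a_{n-2} = 0,  where D(n) = (r+n)(r+n-1) + (-9/2)(r+n) + (15/2).
  a_n = [-3 a_{n-1} + 2 a_{n-2}] / D(n).
Since the indicial polynomial factors as (r - r_1)(r - r_2), D(n) = (r_1 + n - r_1)(r_1 + n - r_2) = n(n + 1/2).
Evaluating step by step (a_0 = 1):
  n = 1: D(1) = 1(1 + 1/2) = 3/2; numerator = -3(1) = -3; a_1 = (-3)/(3/2) = -2
  n = 2: D(2) = 2(2 + 1/2) = 5; numerator = -3(-2) + 2(1) = 8; a_2 = (8)/(5) = 8/5
  n = 3: D(3) = 3(3 + 1/2) = 21/2; numerator = -3(8/5) + 2(-2) = -44/5; a_3 = (-44/5)/(21/2) = -88/105
  n = 4: D(4) = 4(4 + 1/2) = 18; numerator = -3(-88/105) + 2(8/5) = 40/7; a_4 = (40/7)/(18) = 20/63
  n = 5: D(5) = 5(5 + 1/2) = 55/2; numerator = -3(20/63) + 2(-88/105) = -92/35; a_5 = (-92/35)/(55/2) = -184/1925

r = 3; a_0 = 1; a_1 = -2; a_2 = 8/5; a_3 = -88/105; a_4 = 20/63; a_5 = -184/1925


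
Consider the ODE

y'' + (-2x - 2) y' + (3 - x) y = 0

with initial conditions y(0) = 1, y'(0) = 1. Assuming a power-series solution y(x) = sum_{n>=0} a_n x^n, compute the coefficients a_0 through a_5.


Ansatz: y(x) = sum_{n>=0} a_n x^n, so y'(x) = sum_{n>=1} n a_n x^(n-1) and y''(x) = sum_{n>=2} n(n-1) a_n x^(n-2).
Substitute into P(x) y'' + Q(x) y' + R(x) y = 0 with P(x) = 1, Q(x) = -2x - 2, R(x) = 3 - x, and match powers of x.
Initial conditions: a_0 = 1, a_1 = 1.
Setting the coefficient of each power of x to zero and solving order by order (substituting the coefficients already found):
  x^0: 2 a_2 - 2 a_1 + 3 a_0 = 0  ->  2 a_2 = 2 a_1 - 3 a_0 = -1  ->  a_2 = -1/2
  x^1: 6 a_3 - 4 a_2 + a_1 - a_0 = 0  ->  6 a_3 = 4 a_2 - a_1 + a_0 = -2  ->  a_3 = -1/3
  x^2: 12 a_4 - 6 a_3 - a_2 - a_1 = 0  ->  12 a_4 = 6 a_3 + a_2 + a_1 = -3/2  ->  a_4 = -1/8
  x^3: 20 a_5 - 8 a_4 - 3 a_3 - a_2 = 0  ->  20 a_5 = 8 a_4 + 3 a_3 + a_2 = -5/2  ->  a_5 = -1/8
Truncated series: y(x) = 1 + x - (1/2) x^2 - (1/3) x^3 - (1/8) x^4 - (1/8) x^5 + O(x^6).

a_0 = 1; a_1 = 1; a_2 = -1/2; a_3 = -1/3; a_4 = -1/8; a_5 = -1/8


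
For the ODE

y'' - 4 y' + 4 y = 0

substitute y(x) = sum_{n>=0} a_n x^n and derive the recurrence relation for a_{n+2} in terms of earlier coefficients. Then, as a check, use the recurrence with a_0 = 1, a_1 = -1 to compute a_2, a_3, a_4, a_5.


Substitute y = sum_n a_n x^n.
y''(x) has coefficient (n+2)(n+1) a_{n+2} at x^n;
-4 y'(x) has coefficient -4 (n+1) a_{n+1} at x^n;
4 y(x) has coefficient 4 a_n at x^n.
Matching x^n: (n+2)(n+1) a_{n+2} - 4 (n+1) a_{n+1} + 4 a_n = 0.
Thus a_{n+2} = [4 (n+1) a_{n+1} - 4 a_n] / ((n+1)(n+2)).

Check with a_0 = 1, a_1 = -1 (apply the recurrence for n = 0, 1, 2, 3): a_0 = 1, a_1 = -1, a_2 = -4, a_3 = -14/3, a_4 = -10/3, a_5 = -26/15.

a_(n+2) = [4 (n+1) a_(n+1) - 4 a_n] / ((n+1)(n+2)); check: a_0 = 1, a_1 = -1, a_2 = -4, a_3 = -14/3, a_4 = -10/3, a_5 = -26/15


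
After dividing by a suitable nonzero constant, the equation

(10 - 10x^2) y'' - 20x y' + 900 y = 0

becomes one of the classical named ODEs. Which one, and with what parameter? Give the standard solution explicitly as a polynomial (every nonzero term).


All three coefficients share the factor 10; dividing through by 10 gives  (1 - x^2) y'' - 2x y' + 90 y = 0.
This matches the Legendre equation (1 - x^2) y'' - 2x y' + n(n+1) y = 0 (note the -2x y' term) with n(n+1) = 90, so n = 9; the polynomial solution is P_9(x).
With y = sum_k a_k x^k, matching x^k gives (k+2)(k+1) a_{k+2} = [k(k+1) - n(n+1)] a_k = (k - 9)(k + 10) a_k. The right side vanishes at k = 9, so the series with the parity of 9 terminates at degree 9.
Standard normalization (P_n(1) = 1): leading coefficient (2n)!/(2^n (n!)^2) = 6402373705728000/(512*131681894400) = 12155/128, so a_9 = 12155/128. Work downward with a_k = (k+1)(k+2) a_{k+2} / ((k - 9)(k + 10)):
  a_7 = (8)(9)(12155/128) / ((7 - 9)(7 + 10)) = (109395/16)/(-34) = -6435/32
  a_5 = (6)(7)(-6435/32) / ((5 - 9)(5 + 10)) = (-135135/16)/(-60) = 9009/64
  a_3 = (4)(5)(9009/64) / ((3 - 9)(3 + 10)) = (45045/16)/(-78) = -1155/32
  a_1 = (2)(3)(-1155/32) / ((1 - 9)(1 + 10)) = (-3465/16)/(-88) = 315/128
Hence P_9(x) = 12155 x^9/128 - 6435 x^7/32 + 9009 x^5/64 - 1155 x^3/32 + 315 x/128.

P_9(x); series = 12155 x^9/128 - 6435 x^7/32 + 9009 x^5/64 - 1155 x^3/32 + 315 x/128


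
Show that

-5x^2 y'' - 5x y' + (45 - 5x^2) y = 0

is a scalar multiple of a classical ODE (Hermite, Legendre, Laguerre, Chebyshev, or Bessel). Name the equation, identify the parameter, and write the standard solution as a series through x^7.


All three coefficients share the factor -5; dividing through by -5 gives  x^2 y'' + x y' + (x^2 - 9) y = 0.
This matches the Bessel equation x^2 y'' + x y' + (x^2 - nu^2) y = 0 with nu^2 = 9, so nu = 3; the solution bounded at x = 0 is J_3(x).
Frobenius at x = 0: indicial roots ±nu; for r = nu the recurrence k(k + 2nu) c_k = -c_{k-2} gives the standard series J_nu(x) = sum_{k>=0} (-1)^k / (k! (k+nu)!) (x/2)^(2k+nu). Evaluate the first 3 terms:
  k = 0: (-1)^0 / (0! * 3! * 2^3) x^3 = 1/(1*6*8) x^3 = (1/48) x^3
  k = 1: (-1)^1 / (1! * 4! * 2^5) x^5 = -1/(1*24*32) x^5 = (-1/768) x^5
  k = 2: (-1)^2 / (2! * 5! * 2^7) x^7 = 1/(2*120*128) x^7 = (1/30720) x^7
Hence J_3(x) = x^7/30720 - x^5/768 + x^3/48 + ....

J_3(x); series = x^7/30720 - x^5/768 + x^3/48


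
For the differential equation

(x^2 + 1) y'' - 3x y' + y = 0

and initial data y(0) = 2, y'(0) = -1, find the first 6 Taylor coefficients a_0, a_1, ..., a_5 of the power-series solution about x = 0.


Ansatz: y(x) = sum_{n>=0} a_n x^n, so y'(x) = sum_{n>=1} n a_n x^(n-1) and y''(x) = sum_{n>=2} n(n-1) a_n x^(n-2).
Substitute into P(x) y'' + Q(x) y' + R(x) y = 0 with P(x) = x^2 + 1, Q(x) = -3x, R(x) = 1, and match powers of x.
Initial conditions: a_0 = 2, a_1 = -1.
Setting the coefficient of each power of x to zero and solving order by order (substituting the coefficients already found):
  x^0: 2 a_2 + a_0 = 0  ->  2 a_2 = -a_0 = -2  ->  a_2 = -1
  x^1: 6 a_3 - 2 a_1 = 0  ->  6 a_3 = 2 a_1 = -2  ->  a_3 = -1/3
  x^2: 12 a_4 - 3 a_2 = 0  ->  12 a_4 = 3 a_2 = -3  ->  a_4 = -1/4
  x^3: 20 a_5 - 2 a_3 = 0  ->  20 a_5 = 2 a_3 = -2/3  ->  a_5 = -1/30
Truncated series: y(x) = 2 - x - x^2 - (1/3) x^3 - (1/4) x^4 - (1/30) x^5 + O(x^6).

a_0 = 2; a_1 = -1; a_2 = -1; a_3 = -1/3; a_4 = -1/4; a_5 = -1/30


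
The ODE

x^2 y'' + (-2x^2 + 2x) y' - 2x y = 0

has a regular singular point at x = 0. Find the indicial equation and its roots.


Divide by x^2 to reach normal form y'' + P_1(x) y' + P_2(x) y = 0 with P_1(x) = -2 + 2/x and P_2(x) = -2/x.
x = 0 is a singular point because the y'-coefficient -2 + 2/x has a pole at x = 0 and the y-coefficient -2/x has a pole at x = 0.
It is a regular singular point because x P_1(x) = p(x) = 2 - 2x and x^2 P_2(x) = q(x) = -2x are polynomials, hence analytic at x = 0.
p(0) = 2,  q(0) = 0.
Indicial equation: r(r-1) + p(0) r + q(0) = 0, i.e. r^2 + (p(0) - 1) r + q(0) = 0, i.e. r^2 + 1 r = 0.
Discriminant: (1)^2 - 4(0) = 1, so r = (-1 ± 1)/2.
Solving: r_1 = 0, r_2 = -1.

indicial: r^2 + 1 r = 0; roots r_1 = 0, r_2 = -1


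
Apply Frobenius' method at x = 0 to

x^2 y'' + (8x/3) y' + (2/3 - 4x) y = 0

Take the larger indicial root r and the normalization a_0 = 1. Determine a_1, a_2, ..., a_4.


Write in Frobenius form y'' + (p(x)/x) y' + (q(x)/x^2) y = 0:
  p(x) = 8/3,  q(x) = 2/3 - 4x.
Indicial equation: r(r-1) + (8/3) r + (2/3) = 0 -> roots r_1 = -2/3, r_2 = -1.
Take r = r_1 = -2/3. Let y(x) = x^r sum_{n>=0} a_n x^n with a_0 = 1.
Substitute y = x^r sum a_n x^n and match x^{r+n}. The recurrence is
  D(n) a_n - 4 a_{n-1} = 0,  where D(n) = (r+n)(r+n-1) + (8/3)(r+n) + (2/3).
  a_n = 4 / D(n) * a_{n-1}.
Since the indicial polynomial factors as (r - r_1)(r - r_2), D(n) = (r_1 + n - r_1)(r_1 + n - r_2) = n(n + 1/3).
Evaluating step by step (a_0 = 1):
  n = 1: D(1) = 1(1 + 1/3) = 4/3; numerator = 4(1) = 4; a_1 = (4)/(4/3) = 3
  n = 2: D(2) = 2(2 + 1/3) = 14/3; numerator = 4(3) = 12; a_2 = (12)/(14/3) = 18/7
  n = 3: D(3) = 3(3 + 1/3) = 10; numerator = 4(18/7) = 72/7; a_3 = (72/7)/(10) = 36/35
  n = 4: D(4) = 4(4 + 1/3) = 52/3; numerator = 4(36/35) = 144/35; a_4 = (144/35)/(52/3) = 108/455

r = -2/3; a_0 = 1; a_1 = 3; a_2 = 18/7; a_3 = 36/35; a_4 = 108/455


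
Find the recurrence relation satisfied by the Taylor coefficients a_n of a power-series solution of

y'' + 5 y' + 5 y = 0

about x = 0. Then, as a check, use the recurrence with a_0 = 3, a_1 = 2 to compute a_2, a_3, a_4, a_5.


Substitute y = sum_n a_n x^n.
y''(x) has coefficient (n+2)(n+1) a_{n+2} at x^n;
5 y'(x) has coefficient 5 (n+1) a_{n+1} at x^n;
5 y(x) has coefficient 5 a_n at x^n.
Matching x^n: (n+2)(n+1) a_{n+2} + 5 (n+1) a_{n+1} + 5 a_n = 0.
Thus a_{n+2} = [-5 (n+1) a_{n+1} - 5 a_n] / ((n+1)(n+2)).

Check with a_0 = 3, a_1 = 2 (apply the recurrence for n = 0, 1, 2, 3): a_0 = 3, a_1 = 2, a_2 = -25/2, a_3 = 115/6, a_4 = -75/4, a_5 = 335/24.

a_(n+2) = [-5 (n+1) a_(n+1) - 5 a_n] / ((n+1)(n+2)); check: a_0 = 3, a_1 = 2, a_2 = -25/2, a_3 = 115/6, a_4 = -75/4, a_5 = 335/24


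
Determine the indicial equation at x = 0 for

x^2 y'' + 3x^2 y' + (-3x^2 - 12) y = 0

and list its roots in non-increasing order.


Divide by x^2 to reach normal form y'' + P_1(x) y' + P_2(x) y = 0 with P_1(x) = 3 and P_2(x) = -3 - 12/x^2.
x = 0 is a singular point because the y-coefficient -3 - 12/x^2 has a pole at x = 0.
It is a regular singular point because x P_1(x) = p(x) = 3x and x^2 P_2(x) = q(x) = -3x^2 - 12 are polynomials, hence analytic at x = 0.
p(0) = 0,  q(0) = -12.
Indicial equation: r(r-1) + p(0) r + q(0) = 0, i.e. r^2 + (p(0) - 1) r + q(0) = 0, i.e. r^2 - 1 r - 12 = 0.
Discriminant: (-1)^2 - 4(-12) = 49, so r = (1 ± 7)/2.
Solving: r_1 = 4, r_2 = -3.

indicial: r^2 - 1 r - 12 = 0; roots r_1 = 4, r_2 = -3


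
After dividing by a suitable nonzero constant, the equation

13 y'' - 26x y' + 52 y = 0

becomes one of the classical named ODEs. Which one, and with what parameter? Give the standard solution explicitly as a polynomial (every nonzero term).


All three coefficients share the factor 13; dividing through by 13 gives  y'' - 2x y' + 4 y = 0.
This matches the Hermite equation y'' - 2x y' + 2n y = 0 with 2n = 4, so n = 2; the polynomial solution is H_2(x).
With y = sum_k a_k x^k, matching x^k gives (k+2)(k+1) a_{k+2} = 2(k - n) a_k = 2(k - 2) a_k. The right side vanishes at k = 2, so the series with the parity of 2 terminates at degree 2.
Standard normalization: leading coefficient of H_n is 2^n, so a_2 = 2^2 = 4. Work downward with a_k = (k+1)(k+2) a_{k+2} / (2(k - n)):
  a_0 = (1)(2)(4) / (2(0 - 2)) = 8/(-4) = -2
Hence H_2(x) = 4 x^2 - 2.

H_2(x); series = 4 x^2 - 2


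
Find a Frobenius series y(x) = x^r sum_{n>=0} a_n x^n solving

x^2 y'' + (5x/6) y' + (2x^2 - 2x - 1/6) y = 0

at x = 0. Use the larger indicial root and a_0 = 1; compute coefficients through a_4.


Write in Frobenius form y'' + (p(x)/x) y' + (q(x)/x^2) y = 0:
  p(x) = 5/6,  q(x) = 2x^2 - 2x - 1/6.
Indicial equation: r(r-1) + (5/6) r + (-1/6) = 0 -> roots r_1 = 1/2, r_2 = -1/3.
Take r = r_1 = 1/2. Let y(x) = x^r sum_{n>=0} a_n x^n with a_0 = 1.
Substitute y = x^r sum a_n x^n and match x^{r+n}. The recurrence is
  D(n) a_n - 2 a_{n-1} + 2 a_{n-2} = 0,  where D(n) = (r+n)(r+n-1) + (5/6)(r+n) + (-1/6).
  a_n = [2 a_{n-1} - 2 a_{n-2}] / D(n).
Since the indicial polynomial factors as (r - r_1)(r - r_2), D(n) = (r_1 + n - r_1)(r_1 + n - r_2) = n(n + 5/6).
Evaluating step by step (a_0 = 1):
  n = 1: D(1) = 1(1 + 5/6) = 11/6; numerator = 2(1) = 2; a_1 = (2)/(11/6) = 12/11
  n = 2: D(2) = 2(2 + 5/6) = 17/3; numerator = 2(12/11) - 2(1) = 2/11; a_2 = (2/11)/(17/3) = 6/187
  n = 3: D(3) = 3(3 + 5/6) = 23/2; numerator = 2(6/187) - 2(12/11) = -36/17; a_3 = (-36/17)/(23/2) = -72/391
  n = 4: D(4) = 4(4 + 5/6) = 58/3; numerator = 2(-72/391) - 2(6/187) = -1860/4301; a_4 = (-1860/4301)/(58/3) = -2790/124729

r = 1/2; a_0 = 1; a_1 = 12/11; a_2 = 6/187; a_3 = -72/391; a_4 = -2790/124729


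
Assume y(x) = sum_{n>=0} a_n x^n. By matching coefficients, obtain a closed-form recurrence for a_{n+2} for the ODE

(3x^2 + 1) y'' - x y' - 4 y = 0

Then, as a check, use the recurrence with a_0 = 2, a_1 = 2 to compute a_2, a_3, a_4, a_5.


Substitute y = sum_n a_n x^n.
(1 + 3 x^2) y'' contributes (n+2)(n+1) a_{n+2} + 3 n(n-1) a_n at x^n.
-x y'(x) contributes -n a_n at x^n.
-4 y(x) contributes -4 a_n at x^n.
Matching x^n: (n+2)(n+1) a_{n+2} + (3 n(n-1) - n - 4) a_n = 0.
Thus a_{n+2} = (-3 n(n-1) + n + 4) / ((n+1)(n+2)) * a_n.

Check with a_0 = 2, a_1 = 2 (apply the recurrence for n = 0, 1, 2, 3): a_0 = 2, a_1 = 2, a_2 = 4, a_3 = 5/3, a_4 = 0, a_5 = -11/12.

a_(n+2) = (-3 n(n-1) + n + 4) / ((n+1)(n+2)) * a_n; check: a_0 = 2, a_1 = 2, a_2 = 4, a_3 = 5/3, a_4 = 0, a_5 = -11/12


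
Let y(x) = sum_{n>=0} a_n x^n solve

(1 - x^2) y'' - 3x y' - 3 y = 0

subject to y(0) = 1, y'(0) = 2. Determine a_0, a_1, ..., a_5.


Ansatz: y(x) = sum_{n>=0} a_n x^n, so y'(x) = sum_{n>=1} n a_n x^(n-1) and y''(x) = sum_{n>=2} n(n-1) a_n x^(n-2).
Substitute into P(x) y'' + Q(x) y' + R(x) y = 0 with P(x) = 1 - x^2, Q(x) = -3x, R(x) = -3, and match powers of x.
Initial conditions: a_0 = 1, a_1 = 2.
Setting the coefficient of each power of x to zero and solving order by order (substituting the coefficients already found):
  x^0: 2 a_2 - 3 a_0 = 0  ->  2 a_2 = 3 a_0 = 3  ->  a_2 = 3/2
  x^1: 6 a_3 - 6 a_1 = 0  ->  6 a_3 = 6 a_1 = 12  ->  a_3 = 2
  x^2: 12 a_4 - 11 a_2 = 0  ->  12 a_4 = 11 a_2 = 33/2  ->  a_4 = 11/8
  x^3: 20 a_5 - 18 a_3 = 0  ->  20 a_5 = 18 a_3 = 36  ->  a_5 = 9/5
Truncated series: y(x) = 1 + 2 x + (3/2) x^2 + 2 x^3 + (11/8) x^4 + (9/5) x^5 + O(x^6).

a_0 = 1; a_1 = 2; a_2 = 3/2; a_3 = 2; a_4 = 11/8; a_5 = 9/5


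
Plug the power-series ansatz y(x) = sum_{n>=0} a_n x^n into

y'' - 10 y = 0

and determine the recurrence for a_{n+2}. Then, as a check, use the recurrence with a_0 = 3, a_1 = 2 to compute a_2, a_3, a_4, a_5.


Substitute y = sum_n a_n x^n into y'' + (const) y = 0.
y''(x) = sum_{n>=0} (n+2)(n+1) a_{n+2} x^n.
The ODE becomes sum_n [(n+2)(n+1) a_{n+2} - 10 a_n] x^n = 0.
Setting each coefficient to zero gives the recurrence:
  (n+2)(n+1) a_{n+2} - 10 a_n = 0,
  a_{n+2} = 10 / ((n+1)(n+2)) a_n.

Check with a_0 = 3, a_1 = 2 (apply the recurrence for n = 0, 1, 2, 3): a_0 = 3, a_1 = 2, a_2 = 15, a_3 = 10/3, a_4 = 25/2, a_5 = 5/3.

a_{n+2} = 10/((n+1)(n+2)) * a_n; check: a_0 = 3, a_1 = 2, a_2 = 15, a_3 = 10/3, a_4 = 25/2, a_5 = 5/3


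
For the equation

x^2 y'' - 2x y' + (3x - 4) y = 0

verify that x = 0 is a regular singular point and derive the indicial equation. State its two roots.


Divide by x^2 to reach normal form y'' + P_1(x) y' + P_2(x) y = 0 with P_1(x) = -2/x and P_2(x) = 3/x - 4/x^2.
x = 0 is a singular point because the y'-coefficient -2/x has a pole at x = 0 and the y-coefficient 3/x - 4/x^2 has a pole at x = 0.
It is a regular singular point because x P_1(x) = p(x) = -2 and x^2 P_2(x) = q(x) = 3x - 4 are polynomials, hence analytic at x = 0.
p(0) = -2,  q(0) = -4.
Indicial equation: r(r-1) + p(0) r + q(0) = 0, i.e. r^2 + (p(0) - 1) r + q(0) = 0, i.e. r^2 - 3 r - 4 = 0.
Discriminant: (-3)^2 - 4(-4) = 25, so r = (3 ± 5)/2.
Solving: r_1 = 4, r_2 = -1.

indicial: r^2 - 3 r - 4 = 0; roots r_1 = 4, r_2 = -1


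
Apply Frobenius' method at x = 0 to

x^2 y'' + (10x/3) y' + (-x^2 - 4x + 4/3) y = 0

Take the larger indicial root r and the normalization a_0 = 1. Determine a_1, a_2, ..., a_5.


Write in Frobenius form y'' + (p(x)/x) y' + (q(x)/x^2) y = 0:
  p(x) = 10/3,  q(x) = -x^2 - 4x + 4/3.
Indicial equation: r(r-1) + (10/3) r + (4/3) = 0 -> roots r_1 = -1, r_2 = -4/3.
Take r = r_1 = -1. Let y(x) = x^r sum_{n>=0} a_n x^n with a_0 = 1.
Substitute y = x^r sum a_n x^n and match x^{r+n}. The recurrence is
  D(n) a_n - 4 a_{n-1} - 1 a_{n-2} = 0,  where D(n) = (r+n)(r+n-1) + (10/3)(r+n) + (4/3).
  a_n = [4 a_{n-1} + 1 a_{n-2}] / D(n).
Since the indicial polynomial factors as (r - r_1)(r - r_2), D(n) = (r_1 + n - r_1)(r_1 + n - r_2) = n(n + 1/3).
Evaluating step by step (a_0 = 1):
  n = 1: D(1) = 1(1 + 1/3) = 4/3; numerator = 4(1) = 4; a_1 = (4)/(4/3) = 3
  n = 2: D(2) = 2(2 + 1/3) = 14/3; numerator = 4(3) + 1(1) = 13; a_2 = (13)/(14/3) = 39/14
  n = 3: D(3) = 3(3 + 1/3) = 10; numerator = 4(39/14) + 1(3) = 99/7; a_3 = (99/7)/(10) = 99/70
  n = 4: D(4) = 4(4 + 1/3) = 52/3; numerator = 4(99/70) + 1(39/14) = 591/70; a_4 = (591/70)/(52/3) = 1773/3640
  n = 5: D(5) = 5(5 + 1/3) = 80/3; numerator = 4(1773/3640) + 1(99/70) = 306/91; a_5 = (306/91)/(80/3) = 459/3640

r = -1; a_0 = 1; a_1 = 3; a_2 = 39/14; a_3 = 99/70; a_4 = 1773/3640; a_5 = 459/3640


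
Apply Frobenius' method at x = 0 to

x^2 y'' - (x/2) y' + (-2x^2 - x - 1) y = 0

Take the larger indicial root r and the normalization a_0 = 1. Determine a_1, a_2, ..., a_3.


Write in Frobenius form y'' + (p(x)/x) y' + (q(x)/x^2) y = 0:
  p(x) = -1/2,  q(x) = -2x^2 - x - 1.
Indicial equation: r(r-1) + (-1/2) r + (-1) = 0 -> roots r_1 = 2, r_2 = -1/2.
Take r = r_1 = 2. Let y(x) = x^r sum_{n>=0} a_n x^n with a_0 = 1.
Substitute y = x^r sum a_n x^n and match x^{r+n}. The recurrence is
  D(n) a_n - 1 a_{n-1} - 2 a_{n-2} = 0,  where D(n) = (r+n)(r+n-1) + (-1/2)(r+n) + (-1).
  a_n = [1 a_{n-1} + 2 a_{n-2}] / D(n).
Since the indicial polynomial factors as (r - r_1)(r - r_2), D(n) = (r_1 + n - r_1)(r_1 + n - r_2) = n(n + 5/2).
Evaluating step by step (a_0 = 1):
  n = 1: D(1) = 1(1 + 5/2) = 7/2; numerator = 1(1) = 1; a_1 = (1)/(7/2) = 2/7
  n = 2: D(2) = 2(2 + 5/2) = 9; numerator = 1(2/7) + 2(1) = 16/7; a_2 = (16/7)/(9) = 16/63
  n = 3: D(3) = 3(3 + 5/2) = 33/2; numerator = 1(16/63) + 2(2/7) = 52/63; a_3 = (52/63)/(33/2) = 104/2079

r = 2; a_0 = 1; a_1 = 2/7; a_2 = 16/63; a_3 = 104/2079


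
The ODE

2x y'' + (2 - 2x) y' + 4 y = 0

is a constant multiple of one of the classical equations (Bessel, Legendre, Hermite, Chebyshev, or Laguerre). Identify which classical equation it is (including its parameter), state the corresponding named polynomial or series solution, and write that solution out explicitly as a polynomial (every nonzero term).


All three coefficients share the factor 2; dividing through by 2 gives  x y'' + (1 - x) y' + 2 y = 0.
This matches the Laguerre equation x y'' + (1 - x) y' + n y = 0 with n = 2; the polynomial solution is L_2(x).
With y = sum_k a_k x^k, matching x^k gives (k+1)k a_{k+1} + (k+1) a_{k+1} - k a_k + n a_k = 0, i.e. (k+1)^2 a_{k+1} = (k - n) a_k = (k - 2) a_k. The right side vanishes at k = 2, so the series terminates at degree 2.
Standard normalization L_n(0) = 1 gives a_0 = 1. Work upward with a_{k+1} = (k - 2) a_k / (k+1)^2:
  a_1 = (0 - 2)(1) / 1^2 = -2/1 = -2
  a_2 = (1 - 2)(-2) / 2^2 = 2/4 = 1/2
Hence L_2(x) = x^2/2 - 2 x + 1.

L_2(x); series = x^2/2 - 2 x + 1


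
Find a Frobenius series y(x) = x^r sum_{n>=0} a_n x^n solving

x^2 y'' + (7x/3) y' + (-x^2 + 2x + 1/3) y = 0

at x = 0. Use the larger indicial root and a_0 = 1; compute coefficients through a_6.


Write in Frobenius form y'' + (p(x)/x) y' + (q(x)/x^2) y = 0:
  p(x) = 7/3,  q(x) = -x^2 + 2x + 1/3.
Indicial equation: r(r-1) + (7/3) r + (1/3) = 0 -> roots r_1 = -1/3, r_2 = -1.
Take r = r_1 = -1/3. Let y(x) = x^r sum_{n>=0} a_n x^n with a_0 = 1.
Substitute y = x^r sum a_n x^n and match x^{r+n}. The recurrence is
  D(n) a_n + 2 a_{n-1} - 1 a_{n-2} = 0,  where D(n) = (r+n)(r+n-1) + (7/3)(r+n) + (1/3).
  a_n = [-2 a_{n-1} + 1 a_{n-2}] / D(n).
Since the indicial polynomial factors as (r - r_1)(r - r_2), D(n) = (r_1 + n - r_1)(r_1 + n - r_2) = n(n + 2/3).
Evaluating step by step (a_0 = 1):
  n = 1: D(1) = 1(1 + 2/3) = 5/3; numerator = -2(1) = -2; a_1 = (-2)/(5/3) = -6/5
  n = 2: D(2) = 2(2 + 2/3) = 16/3; numerator = -2(-6/5) + 1(1) = 17/5; a_2 = (17/5)/(16/3) = 51/80
  n = 3: D(3) = 3(3 + 2/3) = 11; numerator = -2(51/80) + 1(-6/5) = -99/40; a_3 = (-99/40)/(11) = -9/40
  n = 4: D(4) = 4(4 + 2/3) = 56/3; numerator = -2(-9/40) + 1(51/80) = 87/80; a_4 = (87/80)/(56/3) = 261/4480
  n = 5: D(5) = 5(5 + 2/3) = 85/3; numerator = -2(261/4480) + 1(-9/40) = -153/448; a_5 = (-153/448)/(85/3) = -27/2240
  n = 6: D(6) = 6(6 + 2/3) = 40; numerator = -2(-27/2240) + 1(261/4480) = 369/4480; a_6 = (369/4480)/(40) = 369/179200

r = -1/3; a_0 = 1; a_1 = -6/5; a_2 = 51/80; a_3 = -9/40; a_4 = 261/4480; a_5 = -27/2240; a_6 = 369/179200


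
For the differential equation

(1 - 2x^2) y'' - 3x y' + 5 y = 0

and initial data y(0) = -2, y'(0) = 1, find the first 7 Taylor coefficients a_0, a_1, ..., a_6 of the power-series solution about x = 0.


Ansatz: y(x) = sum_{n>=0} a_n x^n, so y'(x) = sum_{n>=1} n a_n x^(n-1) and y''(x) = sum_{n>=2} n(n-1) a_n x^(n-2).
Substitute into P(x) y'' + Q(x) y' + R(x) y = 0 with P(x) = 1 - 2x^2, Q(x) = -3x, R(x) = 5, and match powers of x.
Initial conditions: a_0 = -2, a_1 = 1.
Setting the coefficient of each power of x to zero and solving order by order (substituting the coefficients already found):
  x^0: 2 a_2 + 5 a_0 = 0  ->  2 a_2 = -5 a_0 = 10  ->  a_2 = 5
  x^1: 6 a_3 + 2 a_1 = 0  ->  6 a_3 = -2 a_1 = -2  ->  a_3 = -1/3
  x^2: 12 a_4 - 5 a_2 = 0  ->  12 a_4 = 5 a_2 = 25  ->  a_4 = 25/12
  x^3: 20 a_5 - 16 a_3 = 0  ->  20 a_5 = 16 a_3 = -16/3  ->  a_5 = -4/15
  x^4: 30 a_6 - 31 a_4 = 0  ->  30 a_6 = 31 a_4 = 775/12  ->  a_6 = 155/72
Truncated series: y(x) = -2 + x + 5 x^2 - (1/3) x^3 + (25/12) x^4 - (4/15) x^5 + (155/72) x^6 + O(x^7).

a_0 = -2; a_1 = 1; a_2 = 5; a_3 = -1/3; a_4 = 25/12; a_5 = -4/15; a_6 = 155/72


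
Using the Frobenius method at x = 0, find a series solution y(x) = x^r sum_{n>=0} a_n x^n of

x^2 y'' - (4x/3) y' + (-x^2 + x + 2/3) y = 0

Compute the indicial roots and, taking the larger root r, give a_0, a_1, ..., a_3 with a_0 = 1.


Write in Frobenius form y'' + (p(x)/x) y' + (q(x)/x^2) y = 0:
  p(x) = -4/3,  q(x) = -x^2 + x + 2/3.
Indicial equation: r(r-1) + (-4/3) r + (2/3) = 0 -> roots r_1 = 2, r_2 = 1/3.
Take r = r_1 = 2. Let y(x) = x^r sum_{n>=0} a_n x^n with a_0 = 1.
Substitute y = x^r sum a_n x^n and match x^{r+n}. The recurrence is
  D(n) a_n + 1 a_{n-1} - 1 a_{n-2} = 0,  where D(n) = (r+n)(r+n-1) + (-4/3)(r+n) + (2/3).
  a_n = [-1 a_{n-1} + 1 a_{n-2}] / D(n).
Since the indicial polynomial factors as (r - r_1)(r - r_2), D(n) = (r_1 + n - r_1)(r_1 + n - r_2) = n(n + 5/3).
Evaluating step by step (a_0 = 1):
  n = 1: D(1) = 1(1 + 5/3) = 8/3; numerator = -1(1) = -1; a_1 = (-1)/(8/3) = -3/8
  n = 2: D(2) = 2(2 + 5/3) = 22/3; numerator = -1(-3/8) + 1(1) = 11/8; a_2 = (11/8)/(22/3) = 3/16
  n = 3: D(3) = 3(3 + 5/3) = 14; numerator = -1(3/16) + 1(-3/8) = -9/16; a_3 = (-9/16)/(14) = -9/224

r = 2; a_0 = 1; a_1 = -3/8; a_2 = 3/16; a_3 = -9/224


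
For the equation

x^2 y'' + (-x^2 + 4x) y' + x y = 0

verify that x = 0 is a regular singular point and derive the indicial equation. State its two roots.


Divide by x^2 to reach normal form y'' + P_1(x) y' + P_2(x) y = 0 with P_1(x) = -1 + 4/x and P_2(x) = 1/x.
x = 0 is a singular point because the y'-coefficient -1 + 4/x has a pole at x = 0 and the y-coefficient 1/x has a pole at x = 0.
It is a regular singular point because x P_1(x) = p(x) = 4 - x and x^2 P_2(x) = q(x) = x are polynomials, hence analytic at x = 0.
p(0) = 4,  q(0) = 0.
Indicial equation: r(r-1) + p(0) r + q(0) = 0, i.e. r^2 + (p(0) - 1) r + q(0) = 0, i.e. r^2 + 3 r = 0.
Discriminant: (3)^2 - 4(0) = 9, so r = (-3 ± 3)/2.
Solving: r_1 = 0, r_2 = -3.

indicial: r^2 + 3 r = 0; roots r_1 = 0, r_2 = -3


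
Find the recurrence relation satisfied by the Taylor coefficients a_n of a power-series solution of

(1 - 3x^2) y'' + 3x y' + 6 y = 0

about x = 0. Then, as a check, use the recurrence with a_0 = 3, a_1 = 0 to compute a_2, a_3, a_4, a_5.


Substitute y = sum_n a_n x^n.
(1 - 3 x^2) y'' contributes (n+2)(n+1) a_{n+2} - 3 n(n-1) a_n at x^n.
3 x y'(x) contributes 3 n a_n at x^n.
6 y(x) contributes 6 a_n at x^n.
Matching x^n: (n+2)(n+1) a_{n+2} + (-3 n(n-1) + 3 n + 6) a_n = 0.
Thus a_{n+2} = (3 n(n-1) - 3 n - 6) / ((n+1)(n+2)) * a_n.

Check with a_0 = 3, a_1 = 0 (apply the recurrence for n = 0, 1, 2, 3): a_0 = 3, a_1 = 0, a_2 = -9, a_3 = 0, a_4 = 9/2, a_5 = 0.

a_(n+2) = (3 n(n-1) - 3 n - 6) / ((n+1)(n+2)) * a_n; check: a_0 = 3, a_1 = 0, a_2 = -9, a_3 = 0, a_4 = 9/2, a_5 = 0


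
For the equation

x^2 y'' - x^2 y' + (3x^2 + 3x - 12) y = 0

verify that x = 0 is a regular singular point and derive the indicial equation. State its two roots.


Divide by x^2 to reach normal form y'' + P_1(x) y' + P_2(x) y = 0 with P_1(x) = -1 and P_2(x) = 3 + 3/x - 12/x^2.
x = 0 is a singular point because the y-coefficient 3 + 3/x - 12/x^2 has a pole at x = 0.
It is a regular singular point because x P_1(x) = p(x) = -x and x^2 P_2(x) = q(x) = 3x^2 + 3x - 12 are polynomials, hence analytic at x = 0.
p(0) = 0,  q(0) = -12.
Indicial equation: r(r-1) + p(0) r + q(0) = 0, i.e. r^2 + (p(0) - 1) r + q(0) = 0, i.e. r^2 - 1 r - 12 = 0.
Discriminant: (-1)^2 - 4(-12) = 49, so r = (1 ± 7)/2.
Solving: r_1 = 4, r_2 = -3.

indicial: r^2 - 1 r - 12 = 0; roots r_1 = 4, r_2 = -3


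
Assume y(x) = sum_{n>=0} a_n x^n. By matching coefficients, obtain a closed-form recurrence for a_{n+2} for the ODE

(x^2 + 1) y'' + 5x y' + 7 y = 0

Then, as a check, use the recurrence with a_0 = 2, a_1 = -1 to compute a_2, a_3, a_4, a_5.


Substitute y = sum_n a_n x^n.
(1 + 1 x^2) y'' contributes (n+2)(n+1) a_{n+2} + n(n-1) a_n at x^n.
5 x y'(x) contributes 5 n a_n at x^n.
7 y(x) contributes 7 a_n at x^n.
Matching x^n: (n+2)(n+1) a_{n+2} + (n(n-1) + 5 n + 7) a_n = 0.
Thus a_{n+2} = (-n(n-1) - 5 n - 7) / ((n+1)(n+2)) * a_n.

Check with a_0 = 2, a_1 = -1 (apply the recurrence for n = 0, 1, 2, 3): a_0 = 2, a_1 = -1, a_2 = -7, a_3 = 2, a_4 = 133/12, a_5 = -14/5.

a_(n+2) = (-n(n-1) - 5 n - 7) / ((n+1)(n+2)) * a_n; check: a_0 = 2, a_1 = -1, a_2 = -7, a_3 = 2, a_4 = 133/12, a_5 = -14/5


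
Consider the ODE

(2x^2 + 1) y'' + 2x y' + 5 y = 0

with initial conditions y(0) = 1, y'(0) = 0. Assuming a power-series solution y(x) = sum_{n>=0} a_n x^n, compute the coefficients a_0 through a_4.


Ansatz: y(x) = sum_{n>=0} a_n x^n, so y'(x) = sum_{n>=1} n a_n x^(n-1) and y''(x) = sum_{n>=2} n(n-1) a_n x^(n-2).
Substitute into P(x) y'' + Q(x) y' + R(x) y = 0 with P(x) = 2x^2 + 1, Q(x) = 2x, R(x) = 5, and match powers of x.
Initial conditions: a_0 = 1, a_1 = 0.
Setting the coefficient of each power of x to zero and solving order by order (substituting the coefficients already found):
  x^0: 2 a_2 + 5 a_0 = 0  ->  2 a_2 = -5 a_0 = -5  ->  a_2 = -5/2
  x^1: 6 a_3 + 7 a_1 = 0  ->  6 a_3 = -7 a_1 = 0  ->  a_3 = 0
  x^2: 12 a_4 + 13 a_2 = 0  ->  12 a_4 = -13 a_2 = 65/2  ->  a_4 = 65/24
Truncated series: y(x) = 1 - (5/2) x^2 + (65/24) x^4 + O(x^5).

a_0 = 1; a_1 = 0; a_2 = -5/2; a_3 = 0; a_4 = 65/24


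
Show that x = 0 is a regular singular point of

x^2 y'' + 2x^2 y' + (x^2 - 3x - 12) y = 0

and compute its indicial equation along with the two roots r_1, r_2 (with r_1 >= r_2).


Divide by x^2 to reach normal form y'' + P_1(x) y' + P_2(x) y = 0 with P_1(x) = 2 and P_2(x) = 1 - 3/x - 12/x^2.
x = 0 is a singular point because the y-coefficient 1 - 3/x - 12/x^2 has a pole at x = 0.
It is a regular singular point because x P_1(x) = p(x) = 2x and x^2 P_2(x) = q(x) = x^2 - 3x - 12 are polynomials, hence analytic at x = 0.
p(0) = 0,  q(0) = -12.
Indicial equation: r(r-1) + p(0) r + q(0) = 0, i.e. r^2 + (p(0) - 1) r + q(0) = 0, i.e. r^2 - 1 r - 12 = 0.
Discriminant: (-1)^2 - 4(-12) = 49, so r = (1 ± 7)/2.
Solving: r_1 = 4, r_2 = -3.

indicial: r^2 - 1 r - 12 = 0; roots r_1 = 4, r_2 = -3


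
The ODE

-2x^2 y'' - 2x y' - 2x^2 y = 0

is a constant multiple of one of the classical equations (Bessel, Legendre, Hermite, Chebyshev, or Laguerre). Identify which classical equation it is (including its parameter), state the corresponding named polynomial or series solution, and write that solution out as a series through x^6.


All three coefficients share the factor -2; dividing through by -2 gives  x^2 y'' + x y' + x^2 y = 0.
This matches the Bessel equation x^2 y'' + x y' + (x^2 - nu^2) y = 0 with nu^2 = 0, so nu = 0; the solution bounded at x = 0 is J_0(x).
Frobenius at x = 0: indicial roots ±nu; for r = nu the recurrence k(k + 2nu) c_k = -c_{k-2} gives the standard series J_nu(x) = sum_{k>=0} (-1)^k / (k! (k+nu)!) (x/2)^(2k+nu). Evaluate the first 4 terms:
  k = 0: (-1)^0 / (0! * 0! * 2^0) x^0 = 1/(1*1*1) x^0 = (1) x^0
  k = 1: (-1)^1 / (1! * 1! * 2^2) x^2 = -1/(1*1*4) x^2 = (-1/4) x^2
  k = 2: (-1)^2 / (2! * 2! * 2^4) x^4 = 1/(2*2*16) x^4 = (1/64) x^4
  k = 3: (-1)^3 / (3! * 3! * 2^6) x^6 = -1/(6*6*64) x^6 = (-1/2304) x^6
Hence J_0(x) = -x^6/2304 + x^4/64 - x^2/4 + 1 + ....

J_0(x); series = -x^6/2304 + x^4/64 - x^2/4 + 1


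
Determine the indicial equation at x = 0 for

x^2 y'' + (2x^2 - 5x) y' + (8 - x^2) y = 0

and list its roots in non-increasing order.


Divide by x^2 to reach normal form y'' + P_1(x) y' + P_2(x) y = 0 with P_1(x) = 2 - 5/x and P_2(x) = -1 + 8/x^2.
x = 0 is a singular point because the y'-coefficient 2 - 5/x has a pole at x = 0 and the y-coefficient -1 + 8/x^2 has a pole at x = 0.
It is a regular singular point because x P_1(x) = p(x) = 2x - 5 and x^2 P_2(x) = q(x) = 8 - x^2 are polynomials, hence analytic at x = 0.
p(0) = -5,  q(0) = 8.
Indicial equation: r(r-1) + p(0) r + q(0) = 0, i.e. r^2 + (p(0) - 1) r + q(0) = 0, i.e. r^2 - 6 r + 8 = 0.
Discriminant: (-6)^2 - 4(8) = 4, so r = (6 ± 2)/2.
Solving: r_1 = 4, r_2 = 2.

indicial: r^2 - 6 r + 8 = 0; roots r_1 = 4, r_2 = 2


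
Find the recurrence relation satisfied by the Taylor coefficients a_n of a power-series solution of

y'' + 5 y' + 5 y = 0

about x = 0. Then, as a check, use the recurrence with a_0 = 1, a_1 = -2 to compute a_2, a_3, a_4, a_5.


Substitute y = sum_n a_n x^n.
y''(x) has coefficient (n+2)(n+1) a_{n+2} at x^n;
5 y'(x) has coefficient 5 (n+1) a_{n+1} at x^n;
5 y(x) has coefficient 5 a_n at x^n.
Matching x^n: (n+2)(n+1) a_{n+2} + 5 (n+1) a_{n+1} + 5 a_n = 0.
Thus a_{n+2} = [-5 (n+1) a_{n+1} - 5 a_n] / ((n+1)(n+2)).

Check with a_0 = 1, a_1 = -2 (apply the recurrence for n = 0, 1, 2, 3): a_0 = 1, a_1 = -2, a_2 = 5/2, a_3 = -5/2, a_4 = 25/12, a_5 = -35/24.

a_(n+2) = [-5 (n+1) a_(n+1) - 5 a_n] / ((n+1)(n+2)); check: a_0 = 1, a_1 = -2, a_2 = 5/2, a_3 = -5/2, a_4 = 25/12, a_5 = -35/24


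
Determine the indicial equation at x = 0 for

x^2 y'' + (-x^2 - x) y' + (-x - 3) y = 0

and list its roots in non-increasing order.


Divide by x^2 to reach normal form y'' + P_1(x) y' + P_2(x) y = 0 with P_1(x) = -1 - 1/x and P_2(x) = -1/x - 3/x^2.
x = 0 is a singular point because the y'-coefficient -1 - 1/x has a pole at x = 0 and the y-coefficient -1/x - 3/x^2 has a pole at x = 0.
It is a regular singular point because x P_1(x) = p(x) = -x - 1 and x^2 P_2(x) = q(x) = -x - 3 are polynomials, hence analytic at x = 0.
p(0) = -1,  q(0) = -3.
Indicial equation: r(r-1) + p(0) r + q(0) = 0, i.e. r^2 + (p(0) - 1) r + q(0) = 0, i.e. r^2 - 2 r - 3 = 0.
Discriminant: (-2)^2 - 4(-3) = 16, so r = (2 ± 4)/2.
Solving: r_1 = 3, r_2 = -1.

indicial: r^2 - 2 r - 3 = 0; roots r_1 = 3, r_2 = -1


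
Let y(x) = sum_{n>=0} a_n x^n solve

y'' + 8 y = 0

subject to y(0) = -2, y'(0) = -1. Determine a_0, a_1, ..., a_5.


Ansatz: y(x) = sum_{n>=0} a_n x^n, so y'(x) = sum_{n>=1} n a_n x^(n-1) and y''(x) = sum_{n>=2} n(n-1) a_n x^(n-2).
Substitute into P(x) y'' + Q(x) y' + R(x) y = 0 with P(x) = 1, Q(x) = 0, R(x) = 8, and match powers of x.
Initial conditions: a_0 = -2, a_1 = -1.
Setting the coefficient of each power of x to zero and solving order by order (substituting the coefficients already found):
  x^0: 2 a_2 + 8 a_0 = 0  ->  2 a_2 = -8 a_0 = 16  ->  a_2 = 8
  x^1: 6 a_3 + 8 a_1 = 0  ->  6 a_3 = -8 a_1 = 8  ->  a_3 = 4/3
  x^2: 12 a_4 + 8 a_2 = 0  ->  12 a_4 = -8 a_2 = -64  ->  a_4 = -16/3
  x^3: 20 a_5 + 8 a_3 = 0  ->  20 a_5 = -8 a_3 = -32/3  ->  a_5 = -8/15
Truncated series: y(x) = -2 - x + 8 x^2 + (4/3) x^3 - (16/3) x^4 - (8/15) x^5 + O(x^6).

a_0 = -2; a_1 = -1; a_2 = 8; a_3 = 4/3; a_4 = -16/3; a_5 = -8/15


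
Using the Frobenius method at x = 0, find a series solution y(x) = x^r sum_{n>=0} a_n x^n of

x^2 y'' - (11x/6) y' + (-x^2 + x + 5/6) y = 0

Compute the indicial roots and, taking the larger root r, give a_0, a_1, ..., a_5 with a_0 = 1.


Write in Frobenius form y'' + (p(x)/x) y' + (q(x)/x^2) y = 0:
  p(x) = -11/6,  q(x) = -x^2 + x + 5/6.
Indicial equation: r(r-1) + (-11/6) r + (5/6) = 0 -> roots r_1 = 5/2, r_2 = 1/3.
Take r = r_1 = 5/2. Let y(x) = x^r sum_{n>=0} a_n x^n with a_0 = 1.
Substitute y = x^r sum a_n x^n and match x^{r+n}. The recurrence is
  D(n) a_n + 1 a_{n-1} - 1 a_{n-2} = 0,  where D(n) = (r+n)(r+n-1) + (-11/6)(r+n) + (5/6).
  a_n = [-1 a_{n-1} + 1 a_{n-2}] / D(n).
Since the indicial polynomial factors as (r - r_1)(r - r_2), D(n) = (r_1 + n - r_1)(r_1 + n - r_2) = n(n + 13/6).
Evaluating step by step (a_0 = 1):
  n = 1: D(1) = 1(1 + 13/6) = 19/6; numerator = -1(1) = -1; a_1 = (-1)/(19/6) = -6/19
  n = 2: D(2) = 2(2 + 13/6) = 25/3; numerator = -1(-6/19) + 1(1) = 25/19; a_2 = (25/19)/(25/3) = 3/19
  n = 3: D(3) = 3(3 + 13/6) = 31/2; numerator = -1(3/19) + 1(-6/19) = -9/19; a_3 = (-9/19)/(31/2) = -18/589
  n = 4: D(4) = 4(4 + 13/6) = 74/3; numerator = -1(-18/589) + 1(3/19) = 111/589; a_4 = (111/589)/(74/3) = 9/1178
  n = 5: D(5) = 5(5 + 13/6) = 215/6; numerator = -1(9/1178) + 1(-18/589) = -45/1178; a_5 = (-45/1178)/(215/6) = -27/25327

r = 5/2; a_0 = 1; a_1 = -6/19; a_2 = 3/19; a_3 = -18/589; a_4 = 9/1178; a_5 = -27/25327
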